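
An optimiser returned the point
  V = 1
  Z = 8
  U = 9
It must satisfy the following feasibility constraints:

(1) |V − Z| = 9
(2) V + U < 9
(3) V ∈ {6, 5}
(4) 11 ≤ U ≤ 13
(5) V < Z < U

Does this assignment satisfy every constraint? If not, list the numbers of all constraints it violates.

Constraints 1, 2, 3, and 4 do not hold.

(1) |1 − 8| = 7, not 9  ✘
(2) V + U = 1 + 9 = 10; 10 ≥ 9, bound 9 not met  ✘
(3) V = 1 is not in {6, 5}  ✘
(4) U = 9 is outside [11, 13]  ✘
(5) values 1 < 8 < 9  ✔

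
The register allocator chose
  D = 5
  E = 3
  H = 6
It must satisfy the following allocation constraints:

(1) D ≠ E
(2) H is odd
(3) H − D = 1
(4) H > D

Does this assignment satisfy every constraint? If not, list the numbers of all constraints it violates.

(1) D = 5, E = 3; distinct  true
(2) H = 6 is even  false
(3) H − D = 6 − 5 = 1  true
(4) H = 6, D = 5; 6 > 5  true

No — constraint 2 is not satisfied.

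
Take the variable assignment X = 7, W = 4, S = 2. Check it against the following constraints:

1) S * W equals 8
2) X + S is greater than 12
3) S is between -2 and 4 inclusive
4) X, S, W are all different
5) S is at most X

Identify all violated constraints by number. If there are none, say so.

1) S * W = 2 * 4 = 8 — holds.
2) X + S = 7 + 2 = 9; 9 ≤ 12, bound 12 not met — fails.
3) S = 2 lies in [-2, 4] — holds.
4) values 7, 2, 4 are pairwise distinct — holds.
5) S = 2, X = 7; 2 ≤ 7 — holds.

Violated: 2.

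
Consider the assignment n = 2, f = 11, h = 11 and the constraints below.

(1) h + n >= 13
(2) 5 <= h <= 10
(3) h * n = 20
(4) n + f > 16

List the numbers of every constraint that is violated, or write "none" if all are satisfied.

No — constraints 2, 3, and 4 are not satisfied.

(1) h + n = 11 + 2 = 13; 13 ≥ 13 — OK.
(2) h = 11 is outside [5, 10] — violated.
(3) h * n = 11 * 2 = 22, not 20 — violated.
(4) n + f = 2 + 11 = 13; 13 ≤ 16, bound 16 not met — violated.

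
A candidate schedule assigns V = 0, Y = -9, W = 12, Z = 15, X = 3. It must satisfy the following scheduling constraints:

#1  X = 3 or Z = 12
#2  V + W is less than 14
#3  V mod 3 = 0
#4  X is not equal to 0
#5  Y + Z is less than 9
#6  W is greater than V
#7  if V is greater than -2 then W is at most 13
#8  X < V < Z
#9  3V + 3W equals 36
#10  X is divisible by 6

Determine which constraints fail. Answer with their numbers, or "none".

Constraints 8, 10 do not hold.

#1 X = 3 = 3 (first disjunct)  holds
#2 V + W = 0 + 12 = 12; 12 < 14  holds
#3 0 mod 3 = 0  holds
#4 X = 3, and 3 ≠ 0  holds
#5 Y + Z = -9 + 15 = 6; 6 < 9  holds
#6 W = 12, V = 0; 12 > 0  holds
#7 V = 0 > -2, so we need W ≤ 13; W = 12 ≤ 13  holds
#8 values 3, 0, 15; X = 3 is not < V = 0  fails
#9 3V + 3W = 3(0) + 3(12) = 36  holds
#10 3 = 6*0 + 3, so 6 does not divide 3  fails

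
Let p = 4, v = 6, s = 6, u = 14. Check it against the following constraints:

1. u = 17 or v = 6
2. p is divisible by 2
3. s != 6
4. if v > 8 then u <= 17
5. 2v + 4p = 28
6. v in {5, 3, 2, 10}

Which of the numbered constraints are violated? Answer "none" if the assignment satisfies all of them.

1. u = 14 ≠ 17, but v = 6 = 6 (second disjunct) — holds.
2. 4 / 2 = 2, so 2 divides 4 — holds.
3. s = 6, but 6 is required to differ — does not hold.
4. v = 6, not > 8; antecedent false, conditional vacuously true — holds.
5. 2v + 4p = 2(6) + 4(4) = 28 — holds.
6. v = 6 is not in {5, 3, 2, 10} — does not hold.

Constraints 3, 6 are violated.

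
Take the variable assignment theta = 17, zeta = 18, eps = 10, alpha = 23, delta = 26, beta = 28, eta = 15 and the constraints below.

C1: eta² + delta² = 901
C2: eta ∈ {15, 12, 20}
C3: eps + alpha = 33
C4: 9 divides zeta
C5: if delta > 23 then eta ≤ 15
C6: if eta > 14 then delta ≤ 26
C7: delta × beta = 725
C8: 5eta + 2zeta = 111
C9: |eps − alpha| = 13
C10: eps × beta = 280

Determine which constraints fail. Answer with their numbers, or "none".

No — constraint 7 is not satisfied.

C1: eta² + delta² = 15² + 26² = 225 + 676 = 901  OK
C2: eta = 15 is in {15, 12, 20}  OK
C3: eps + alpha = 10 + 23 = 33  OK
C4: 18 / 9 = 2, so 9 divides 18  OK
C5: delta = 26 > 23, so we need eta ≤ 15; eta = 15 ≤ 15  OK
C6: eta = 15 > 14, so we need delta ≤ 26; delta = 26 ≤ 26  OK
C7: delta × beta = 26 × 28 = 728, not 725  FAIL
C8: 5eta + 2zeta = 5(15) + 2(18) = 111  OK
C9: |10 − 23| = 13  OK
C10: eps × beta = 10 × 28 = 280  OK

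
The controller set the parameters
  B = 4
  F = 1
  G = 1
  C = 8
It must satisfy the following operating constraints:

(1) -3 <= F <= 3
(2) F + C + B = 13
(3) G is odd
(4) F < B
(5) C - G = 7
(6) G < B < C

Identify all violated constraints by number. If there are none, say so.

(1) F = 1 lies in [-3, 3]  ✔
(2) F + C + B = 1 + 8 + 4 = 13  ✔
(3) G = 1 is odd  ✔
(4) F = 1, B = 4; 1 < 4  ✔
(5) C - G = 8 - 1 = 7  ✔
(6) values 1 < 4 < 8  ✔

All constraints are satisfied.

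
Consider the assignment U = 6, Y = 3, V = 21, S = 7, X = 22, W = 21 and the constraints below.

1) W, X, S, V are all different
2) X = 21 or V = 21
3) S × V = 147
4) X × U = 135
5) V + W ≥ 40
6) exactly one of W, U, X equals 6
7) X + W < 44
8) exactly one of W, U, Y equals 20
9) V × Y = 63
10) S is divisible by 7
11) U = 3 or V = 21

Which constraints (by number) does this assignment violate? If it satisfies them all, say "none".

Constraints 1, 4, and 8 are violated.

1) W = V = 21, not all different — violated.
2) X = 22 ≠ 21, but V = 21 = 21 (second disjunct) — satisfied.
3) S × V = 7 × 21 = 147 — satisfied.
4) X × U = 22 × 6 = 132, not 135 — violated.
5) V + W = 21 + 21 = 42; 42 ≥ 40 — satisfied.
6) W=21, U=6, X=22; 1 of them equals 6 — satisfied.
7) X + W = 22 + 21 = 43; 43 < 44 — satisfied.
8) W=21, U=6, Y=3; 0 of them equal 20, not exactly one — violated.
9) V × Y = 21 × 3 = 63 — satisfied.
10) 7 / 7 = 1, so 7 divides 7 — satisfied.
11) U = 6 ≠ 3, but V = 21 = 21 (second disjunct) — satisfied.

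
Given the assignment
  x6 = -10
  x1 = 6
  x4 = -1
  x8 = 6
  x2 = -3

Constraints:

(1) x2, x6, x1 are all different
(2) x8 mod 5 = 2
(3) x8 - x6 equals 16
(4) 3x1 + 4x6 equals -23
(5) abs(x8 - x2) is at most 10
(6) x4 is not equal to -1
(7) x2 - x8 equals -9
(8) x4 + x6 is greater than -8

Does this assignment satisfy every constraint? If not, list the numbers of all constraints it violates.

No — constraints 2, 4, 6, and 8 are not satisfied.

(1) values -3, -10, 6 are pairwise distinct  OK
(2) 6 mod 5 = 1, not 2  FAIL
(3) x8 - x6 = 6 - (-10) = 16  OK
(4) 3x1 + 4x6 = 3(6) + 4(-10) = -22, not -23  FAIL
(5) abs(6 - (-3)) = 9; 9 ≤ 10  OK
(6) x4 = -1, but -1 is required to differ  FAIL
(7) x2 - x8 = -3 - 6 = -9  OK
(8) x4 + x6 = -1 + (-10) = -11; -11 ≤ -8, bound -8 not met  FAIL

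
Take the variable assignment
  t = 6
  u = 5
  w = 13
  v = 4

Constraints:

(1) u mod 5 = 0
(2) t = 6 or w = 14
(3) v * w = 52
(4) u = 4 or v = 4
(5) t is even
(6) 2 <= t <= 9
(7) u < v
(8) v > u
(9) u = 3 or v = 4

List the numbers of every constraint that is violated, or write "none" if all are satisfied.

The assignment fails constraints 7 and 8.

(1) 5 mod 5 = 0 — holds.
(2) t = 6 = 6 (first disjunct) — holds.
(3) v * w = 4 * 13 = 52 — holds.
(4) u = 5 ≠ 4, but v = 4 = 4 (second disjunct) — holds.
(5) t = 6 is even — holds.
(6) t = 6 lies in [2, 9] — holds.
(7) u = 5, v = 4; 5 ≥ 4 (want <) — fails.
(8) v = 4, u = 5; 4 ≤ 5 (want >) — fails.
(9) u = 5 ≠ 3, but v = 4 = 4 (second disjunct) — holds.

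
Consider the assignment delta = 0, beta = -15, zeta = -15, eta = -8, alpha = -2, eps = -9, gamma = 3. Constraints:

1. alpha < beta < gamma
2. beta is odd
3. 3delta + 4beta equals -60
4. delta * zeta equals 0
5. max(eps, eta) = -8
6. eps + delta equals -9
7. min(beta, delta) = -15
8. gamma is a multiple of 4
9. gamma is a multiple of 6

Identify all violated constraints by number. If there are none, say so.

1. values -2, -15, 3; alpha = -2 is not < beta = -15  no
2. beta = -15 is odd  yes
3. 3delta + 4beta = 3(0) + 4(-15) = -60  yes
4. delta * zeta = 0 * (-15) = 0  yes
5. max(-9, -8) = -8  yes
6. eps + delta = -9 + 0 = -9  yes
7. min(-15, 0) = -15  yes
8. 3 = 4*0 + 3, so 4 does not divide 3  no
9. 3 = 6*0 + 3, so 6 does not divide 3  no

Violated: 1, 8, and 9.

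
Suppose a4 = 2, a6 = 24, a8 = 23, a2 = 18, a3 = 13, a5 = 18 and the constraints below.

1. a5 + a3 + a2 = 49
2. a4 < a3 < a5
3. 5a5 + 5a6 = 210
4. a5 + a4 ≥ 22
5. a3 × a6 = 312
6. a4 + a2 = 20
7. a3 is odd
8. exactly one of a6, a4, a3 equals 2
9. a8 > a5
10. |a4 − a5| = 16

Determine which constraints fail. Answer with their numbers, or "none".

1. a5 + a3 + a2 = 18 + 13 + 18 = 49  ✔
2. values 2 < 13 < 18  ✔
3. 5a5 + 5a6 = 5(18) + 5(24) = 210  ✔
4. a5 + a4 = 18 + 2 = 20; 20 < 22, bound 22 not met  ✘
5. a3 × a6 = 13 × 24 = 312  ✔
6. a4 + a2 = 2 + 18 = 20  ✔
7. a3 = 13 is odd  ✔
8. a6=24, a4=2, a3=13; 1 of them equals 2  ✔
9. a8 = 23, a5 = 18; 23 > 18  ✔
10. |2 − 18| = 16  ✔

No — constraint 4 is not satisfied.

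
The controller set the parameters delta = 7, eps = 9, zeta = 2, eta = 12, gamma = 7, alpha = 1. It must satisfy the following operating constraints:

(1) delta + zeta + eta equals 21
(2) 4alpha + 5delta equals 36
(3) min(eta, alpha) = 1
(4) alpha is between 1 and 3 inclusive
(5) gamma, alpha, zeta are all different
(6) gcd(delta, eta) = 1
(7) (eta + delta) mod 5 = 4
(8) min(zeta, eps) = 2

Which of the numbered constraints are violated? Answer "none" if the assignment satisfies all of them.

(1) delta + zeta + eta = 7 + 2 + 12 = 21 — holds.
(2) 4alpha + 5delta = 4(1) + 5(7) = 39, not 36 — fails.
(3) min(12, 1) = 1 — holds.
(4) alpha = 1 lies in [1, 3] — holds.
(5) values 7, 1, 2 are pairwise distinct — holds.
(6) gcd(7, 12) = 1 — holds.
(7) eta + delta = 19; 19 mod 5 = 4 — holds.
(8) min(2, 9) = 2 — holds.

Violated: 2.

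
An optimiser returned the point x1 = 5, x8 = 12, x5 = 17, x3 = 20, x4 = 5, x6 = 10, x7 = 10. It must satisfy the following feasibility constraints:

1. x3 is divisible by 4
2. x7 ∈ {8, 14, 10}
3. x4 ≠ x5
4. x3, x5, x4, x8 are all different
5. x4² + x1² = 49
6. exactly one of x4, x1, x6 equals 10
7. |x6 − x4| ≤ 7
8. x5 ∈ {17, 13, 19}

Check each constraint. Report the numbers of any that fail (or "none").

Constraint 5 does not hold.

1. 20 / 4 = 5, so 4 divides 20 — holds.
2. x7 = 10 is in {8, 14, 10} — holds.
3. x4 = 5, x5 = 17; distinct — holds.
4. values 20, 17, 5, 12 are pairwise distinct — holds.
5. x4² + x1² = 5² + 5² = 25 + 25 = 50, not 49 — does not hold.
6. x4=5, x1=5, x6=10; 1 of them equals 10 — holds.
7. |10 − 5| = 5; 5 ≤ 7 — holds.
8. x5 = 17 is in {17, 13, 19} — holds.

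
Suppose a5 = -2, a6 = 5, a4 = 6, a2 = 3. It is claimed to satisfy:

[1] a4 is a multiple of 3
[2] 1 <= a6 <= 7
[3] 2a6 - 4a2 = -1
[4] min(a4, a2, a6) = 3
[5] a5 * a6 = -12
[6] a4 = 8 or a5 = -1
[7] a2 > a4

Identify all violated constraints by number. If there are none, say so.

[1] 6 / 3 = 2, so 3 divides 6 — satisfied.
[2] a6 = 5 lies in [1, 7] — satisfied.
[3] 2a6 - 4a2 = 2(5) - 4(3) = -2, not -1 — violated.
[4] min(6, 3, 5) = 3 — satisfied.
[5] a5 * a6 = -2 * 5 = -10, not -12 — violated.
[6] a4 = 6 ≠ 8 and a5 = -2 ≠ -1; both disjuncts false — violated.
[7] a2 = 3, a4 = 6; 3 ≤ 6 (want >) — violated.

The assignment fails constraints 3, 5, 6, 7.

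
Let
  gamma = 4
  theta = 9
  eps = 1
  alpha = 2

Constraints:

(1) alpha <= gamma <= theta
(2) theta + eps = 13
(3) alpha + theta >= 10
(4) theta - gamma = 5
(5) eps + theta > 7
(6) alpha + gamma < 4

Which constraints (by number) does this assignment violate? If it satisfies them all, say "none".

(1) values 2 <= 4 <= 9 — OK.
(2) theta + eps = 9 + 1 = 10, not 13 — violated.
(3) alpha + theta = 2 + 9 = 11; 11 ≥ 10 — OK.
(4) theta - gamma = 9 - 4 = 5 — OK.
(5) eps + theta = 1 + 9 = 10; 10 > 7 — OK.
(6) alpha + gamma = 2 + 4 = 6; 6 ≥ 4, bound 4 not met — violated.

The assignment fails constraints 2, 6.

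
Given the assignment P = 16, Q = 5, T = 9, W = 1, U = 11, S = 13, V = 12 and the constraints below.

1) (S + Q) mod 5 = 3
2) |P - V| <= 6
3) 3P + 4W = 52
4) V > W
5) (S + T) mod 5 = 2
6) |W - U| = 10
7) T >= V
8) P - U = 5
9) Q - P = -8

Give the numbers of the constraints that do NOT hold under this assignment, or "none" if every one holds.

Violated: 7 and 9.

1) S + Q = 18; 18 mod 5 = 3 — satisfied.
2) |16 - 12| = 4; 4 ≤ 6 — satisfied.
3) 3P + 4W = 3(16) + 4(1) = 52 — satisfied.
4) V = 12, W = 1; 12 > 1 — satisfied.
5) S + T = 22; 22 mod 5 = 2 — satisfied.
6) |1 - 11| = 10 — satisfied.
7) T = 9, V = 12; 9 < 12 (want ≥) — violated.
8) P - U = 16 - 11 = 5 — satisfied.
9) Q - P = 5 - 16 = -11, not -8 — violated.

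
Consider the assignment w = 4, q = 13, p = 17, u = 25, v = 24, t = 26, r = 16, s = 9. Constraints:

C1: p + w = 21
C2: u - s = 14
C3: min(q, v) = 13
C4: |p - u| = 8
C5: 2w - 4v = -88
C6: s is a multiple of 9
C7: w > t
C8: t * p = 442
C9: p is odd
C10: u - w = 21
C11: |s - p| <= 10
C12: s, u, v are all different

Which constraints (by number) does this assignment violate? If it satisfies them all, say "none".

Constraints 2 and 7 are violated.

C1: p + w = 17 + 4 = 21 — OK.
C2: u - s = 25 - 9 = 16, not 14 — violated.
C3: min(13, 24) = 13 — OK.
C4: |17 - 25| = 8 — OK.
C5: 2w - 4v = 2(4) - 4(24) = -88 — OK.
C6: 9 / 9 = 1, so 9 divides 9 — OK.
C7: w = 4, t = 26; 4 ≤ 26 (want >) — violated.
C8: t * p = 26 * 17 = 442 — OK.
C9: p = 17 is odd — OK.
C10: u - w = 25 - 4 = 21 — OK.
C11: |9 - 17| = 8; 8 ≤ 10 — OK.
C12: values 9, 25, 24 are pairwise distinct — OK.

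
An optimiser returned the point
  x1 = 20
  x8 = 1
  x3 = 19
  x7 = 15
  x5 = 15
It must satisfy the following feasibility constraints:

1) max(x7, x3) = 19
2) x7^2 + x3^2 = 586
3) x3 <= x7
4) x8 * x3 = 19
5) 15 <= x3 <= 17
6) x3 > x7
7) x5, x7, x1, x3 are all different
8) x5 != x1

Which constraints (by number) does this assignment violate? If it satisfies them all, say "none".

Constraints 3, 5, and 7 do not hold.

1) max(15, 19) = 19 — holds.
2) x7^2 + x3^2 = 15^2 + 19^2 = 225 + 361 = 586 — holds.
3) x3 = 19, x7 = 15; 19 > 15 (want ≤) — does not hold.
4) x8 * x3 = 1 * 19 = 19 — holds.
5) x3 = 19 is outside [15, 17] — does not hold.
6) x3 = 19, x7 = 15; 19 > 15 — holds.
7) x5 = x7 = 15, not all different — does not hold.
8) x5 = 15, x1 = 20; distinct — holds.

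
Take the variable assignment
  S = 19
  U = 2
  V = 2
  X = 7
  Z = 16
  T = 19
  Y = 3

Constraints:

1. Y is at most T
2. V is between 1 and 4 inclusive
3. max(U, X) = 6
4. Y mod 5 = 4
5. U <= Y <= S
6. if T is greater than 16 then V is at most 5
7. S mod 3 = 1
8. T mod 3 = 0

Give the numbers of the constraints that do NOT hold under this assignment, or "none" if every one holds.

1. Y = 3, T = 19; 3 ≤ 19  yes
2. V = 2 lies in [1, 4]  yes
3. max(2, 7) = 7, not 6  no
4. 3 mod 5 = 3, not 4  no
5. values 2 <= 3 <= 19  yes
6. T = 19 > 16, so we need V ≤ 5; V = 2 ≤ 5  yes
7. 19 mod 3 = 1  yes
8. 19 mod 3 = 1, not 0  no

The assignment fails constraints 3, 4, and 8.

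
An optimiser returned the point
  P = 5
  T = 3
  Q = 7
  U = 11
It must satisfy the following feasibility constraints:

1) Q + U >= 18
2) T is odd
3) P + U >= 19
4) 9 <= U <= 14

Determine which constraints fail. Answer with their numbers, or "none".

Constraint 3 does not hold.

1) Q + U = 7 + 11 = 18; 18 ≥ 18 — holds.
2) T = 3 is odd — holds.
3) P + U = 5 + 11 = 16; 16 < 19, bound 19 not met — fails.
4) U = 11 lies in [9, 14] — holds.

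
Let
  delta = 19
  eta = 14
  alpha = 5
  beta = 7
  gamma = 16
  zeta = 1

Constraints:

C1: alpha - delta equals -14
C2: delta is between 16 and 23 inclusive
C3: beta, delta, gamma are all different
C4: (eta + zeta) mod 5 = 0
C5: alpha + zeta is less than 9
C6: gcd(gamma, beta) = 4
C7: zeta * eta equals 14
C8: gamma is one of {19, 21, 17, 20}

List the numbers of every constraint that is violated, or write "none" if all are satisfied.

No — constraints 6 and 8 are not satisfied.

C1: alpha - delta = 5 - 19 = -14  true
C2: delta = 19 lies in [16, 23]  true
C3: values 7, 19, 16 are pairwise distinct  true
C4: eta + zeta = 15; 15 mod 5 = 0  true
C5: alpha + zeta = 5 + 1 = 6; 6 < 9  true
C6: gcd(16, 7) = 1, not 4  false
C7: zeta * eta = 1 * 14 = 14  true
C8: gamma = 16 is not in {19, 21, 17, 20}  false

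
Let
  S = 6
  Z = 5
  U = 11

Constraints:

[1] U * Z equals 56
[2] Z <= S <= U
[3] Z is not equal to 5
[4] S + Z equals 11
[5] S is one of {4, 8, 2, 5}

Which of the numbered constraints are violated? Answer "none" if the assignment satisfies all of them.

[1] U * Z = 11 * 5 = 55, not 56 — violated.
[2] values 5 <= 6 <= 11 — OK.
[3] Z = 5, but 5 is required to differ — violated.
[4] S + Z = 6 + 5 = 11 — OK.
[5] S = 6 is not in {4, 8, 2, 5} — violated.

No — constraints 1, 3, and 5 are not satisfied.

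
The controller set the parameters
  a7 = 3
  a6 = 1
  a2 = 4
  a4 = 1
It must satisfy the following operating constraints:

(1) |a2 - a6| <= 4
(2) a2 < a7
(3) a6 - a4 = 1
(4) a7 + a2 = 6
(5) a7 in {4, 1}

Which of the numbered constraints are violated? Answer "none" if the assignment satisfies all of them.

(1) |4 - 1| = 3; 3 ≤ 4 — holds.
(2) a2 = 4, a7 = 3; 4 ≥ 3 (want <) — fails.
(3) a6 - a4 = 1 - 1 = 0, not 1 — fails.
(4) a7 + a2 = 3 + 4 = 7, not 6 — fails.
(5) a7 = 3 is not in {4, 1} — fails.

Constraints 2, 3, 4, 5 are violated.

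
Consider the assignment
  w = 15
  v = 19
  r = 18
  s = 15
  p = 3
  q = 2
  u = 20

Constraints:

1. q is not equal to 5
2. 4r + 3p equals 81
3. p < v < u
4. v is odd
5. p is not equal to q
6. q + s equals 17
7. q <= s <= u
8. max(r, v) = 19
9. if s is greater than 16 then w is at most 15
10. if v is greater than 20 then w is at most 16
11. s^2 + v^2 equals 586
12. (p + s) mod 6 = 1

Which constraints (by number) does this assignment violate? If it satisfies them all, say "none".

No — constraint 12 is not satisfied.

1. q = 2, and 2 ≠ 5 — holds.
2. 4r + 3p = 4(18) + 3(3) = 81 — holds.
3. values 3 < 19 < 20 — holds.
4. v = 19 is odd — holds.
5. p = 3, q = 2; distinct — holds.
6. q + s = 2 + 15 = 17 — holds.
7. values 2 <= 15 <= 20 — holds.
8. max(18, 19) = 19 — holds.
9. s = 15, not > 16; antecedent false, conditional vacuously true — holds.
10. v = 19, not > 20; antecedent false, conditional vacuously true — holds.
11. s^2 + v^2 = 15^2 + 19^2 = 225 + 361 = 586 — holds.
12. p + s = 18; 18 mod 6 = 0, not 1 — fails.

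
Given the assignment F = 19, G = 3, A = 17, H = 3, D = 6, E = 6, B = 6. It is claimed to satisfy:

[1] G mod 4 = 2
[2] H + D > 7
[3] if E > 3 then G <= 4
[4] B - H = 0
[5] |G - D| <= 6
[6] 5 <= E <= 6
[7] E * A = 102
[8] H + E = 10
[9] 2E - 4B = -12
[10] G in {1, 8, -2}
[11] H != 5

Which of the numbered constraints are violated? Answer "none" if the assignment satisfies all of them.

Constraints 1, 4, 8, 10 are violated.

[1] 3 mod 4 = 3, not 2  ✗
[2] H + D = 3 + 6 = 9; 9 > 7  ✓
[3] E = 6 > 3, so we need G ≤ 4; G = 3 ≤ 4  ✓
[4] B - H = 6 - 3 = 3, not 0  ✗
[5] |3 - 6| = 3; 3 ≤ 6  ✓
[6] E = 6 lies in [5, 6]  ✓
[7] E * A = 6 * 17 = 102  ✓
[8] H + E = 3 + 6 = 9, not 10  ✗
[9] 2E - 4B = 2(6) - 4(6) = -12  ✓
[10] G = 3 is not in {1, 8, -2}  ✗
[11] H = 3, and 3 ≠ 5  ✓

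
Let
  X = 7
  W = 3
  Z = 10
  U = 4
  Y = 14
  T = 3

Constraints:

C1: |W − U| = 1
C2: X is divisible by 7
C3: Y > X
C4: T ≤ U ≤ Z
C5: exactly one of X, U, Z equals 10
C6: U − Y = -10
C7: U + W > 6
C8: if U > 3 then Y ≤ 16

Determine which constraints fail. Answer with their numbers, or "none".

C1: |3 − 4| = 1 — satisfied.
C2: 7 / 7 = 1, so 7 divides 7 — satisfied.
C3: Y = 14, X = 7; 14 > 7 — satisfied.
C4: values 3 ≤ 4 ≤ 10 — satisfied.
C5: X=7, U=4, Z=10; 1 of them equals 10 — satisfied.
C6: U − Y = 4 − 14 = -10 — satisfied.
C7: U + W = 4 + 3 = 7; 7 > 6 — satisfied.
C8: U = 4 > 3, so we need Y ≤ 16; Y = 14 ≤ 16 — satisfied.

None — every constraint holds.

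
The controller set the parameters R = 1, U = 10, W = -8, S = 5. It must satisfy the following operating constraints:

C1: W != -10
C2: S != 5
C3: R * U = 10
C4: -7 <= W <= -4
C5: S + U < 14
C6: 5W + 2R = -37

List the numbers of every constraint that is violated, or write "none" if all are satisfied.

C1: W = -8, and -8 ≠ -10 — OK.
C2: S = 5, but 5 is required to differ — violated.
C3: R * U = 1 * 10 = 10 — OK.
C4: W = -8 is outside [-7, -4] — violated.
C5: S + U = 5 + 10 = 15; 15 ≥ 14, bound 14 not met — violated.
C6: 5W + 2R = 5(-8) + 2(1) = -38, not -37 — violated.

Constraints 2, 4, 5, and 6 do not hold.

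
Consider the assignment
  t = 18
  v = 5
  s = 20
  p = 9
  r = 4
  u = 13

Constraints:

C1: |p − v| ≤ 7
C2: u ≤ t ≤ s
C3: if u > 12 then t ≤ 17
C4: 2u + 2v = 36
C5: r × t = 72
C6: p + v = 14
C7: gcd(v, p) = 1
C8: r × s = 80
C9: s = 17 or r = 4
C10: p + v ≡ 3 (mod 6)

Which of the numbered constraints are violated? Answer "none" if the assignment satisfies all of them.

Constraints 3 and 10 do not hold.

C1: |9 − 5| = 4; 4 ≤ 7 — OK.
C2: values 13 ≤ 18 ≤ 20 — OK.
C3: u = 13 > 12, so we need t ≤ 17; but t = 18 > 17 — violated.
C4: 2u + 2v = 2(13) + 2(5) = 36 — OK.
C5: r × t = 4 × 18 = 72 — OK.
C6: p + v = 9 + 5 = 14 — OK.
C7: gcd(5, 9) = 1 — OK.
C8: r × s = 4 × 20 = 80 — OK.
C9: s = 20 ≠ 17, but r = 4 = 4 (second disjunct) — OK.
C10: p + v = 14; 14 mod 6 = 2, not 3 — violated.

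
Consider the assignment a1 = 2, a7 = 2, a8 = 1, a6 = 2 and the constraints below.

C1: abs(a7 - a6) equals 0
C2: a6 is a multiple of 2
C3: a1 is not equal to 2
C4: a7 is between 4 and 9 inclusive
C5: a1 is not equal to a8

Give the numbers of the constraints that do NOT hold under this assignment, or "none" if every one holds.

C1: abs(2 - 2) = 0  true
C2: 2 / 2 = 1, so 2 divides 2  true
C3: a1 = 2, but 2 is required to differ  false
C4: a7 = 2 is outside [4, 9]  false
C5: a1 = 2, a8 = 1; distinct  true

No — constraints 3 and 4 are not satisfied.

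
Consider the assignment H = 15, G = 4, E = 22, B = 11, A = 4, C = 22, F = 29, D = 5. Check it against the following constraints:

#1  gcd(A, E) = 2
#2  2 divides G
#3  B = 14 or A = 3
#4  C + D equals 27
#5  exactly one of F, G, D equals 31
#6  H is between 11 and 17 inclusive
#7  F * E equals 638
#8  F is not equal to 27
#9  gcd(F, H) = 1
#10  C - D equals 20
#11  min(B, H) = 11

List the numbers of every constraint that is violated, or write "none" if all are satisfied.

#1 gcd(4, 22) = 2 — satisfied.
#2 4 / 2 = 2, so 2 divides 4 — satisfied.
#3 B = 11 ≠ 14 and A = 4 ≠ 3; both disjuncts false — violated.
#4 C + D = 22 + 5 = 27 — satisfied.
#5 F=29, G=4, D=5; 0 of them equal 31, not exactly one — violated.
#6 H = 15 lies in [11, 17] — satisfied.
#7 F * E = 29 * 22 = 638 — satisfied.
#8 F = 29, and 29 ≠ 27 — satisfied.
#9 gcd(29, 15) = 1 — satisfied.
#10 C - D = 22 - 5 = 17, not 20 — violated.
#11 min(11, 15) = 11 — satisfied.

Violated: 3, 5, 10.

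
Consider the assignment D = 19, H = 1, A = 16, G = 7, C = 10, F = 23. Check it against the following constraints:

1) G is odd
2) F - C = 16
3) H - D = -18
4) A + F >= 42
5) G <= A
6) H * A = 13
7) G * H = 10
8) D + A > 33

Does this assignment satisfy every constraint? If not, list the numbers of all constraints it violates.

The assignment fails constraints 2, 4, 6, 7.

1) G = 7 is odd  OK
2) F - C = 23 - 10 = 13, not 16  FAIL
3) H - D = 1 - 19 = -18  OK
4) A + F = 16 + 23 = 39; 39 < 42, bound 42 not met  FAIL
5) G = 7, A = 16; 7 ≤ 16  OK
6) H * A = 1 * 16 = 16, not 13  FAIL
7) G * H = 7 * 1 = 7, not 10  FAIL
8) D + A = 19 + 16 = 35; 35 > 33  OK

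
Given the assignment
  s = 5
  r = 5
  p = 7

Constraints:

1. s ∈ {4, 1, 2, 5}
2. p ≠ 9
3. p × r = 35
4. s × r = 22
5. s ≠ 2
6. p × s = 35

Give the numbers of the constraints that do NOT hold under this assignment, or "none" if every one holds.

The assignment fails constraint 4.

1. s = 5 is in {4, 1, 2, 5} — satisfied.
2. p = 7, and 7 ≠ 9 — satisfied.
3. p × r = 7 × 5 = 35 — satisfied.
4. s × r = 5 × 5 = 25, not 22 — violated.
5. s = 5, and 5 ≠ 2 — satisfied.
6. p × s = 7 × 5 = 35 — satisfied.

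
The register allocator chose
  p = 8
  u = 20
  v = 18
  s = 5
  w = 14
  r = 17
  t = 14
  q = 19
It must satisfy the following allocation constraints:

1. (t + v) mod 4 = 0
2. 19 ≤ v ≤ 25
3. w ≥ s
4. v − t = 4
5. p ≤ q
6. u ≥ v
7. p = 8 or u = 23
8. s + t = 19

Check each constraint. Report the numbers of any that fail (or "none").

Constraint 2 does not hold.

1. t + v = 32; 32 mod 4 = 0 — holds.
2. v = 18 is outside [19, 25] — fails.
3. w = 14, s = 5; 14 ≥ 5 — holds.
4. v − t = 18 − 14 = 4 — holds.
5. p = 8, q = 19; 8 ≤ 19 — holds.
6. u = 20, v = 18; 20 ≥ 18 — holds.
7. p = 8 = 8 (first disjunct) — holds.
8. s + t = 5 + 14 = 19 — holds.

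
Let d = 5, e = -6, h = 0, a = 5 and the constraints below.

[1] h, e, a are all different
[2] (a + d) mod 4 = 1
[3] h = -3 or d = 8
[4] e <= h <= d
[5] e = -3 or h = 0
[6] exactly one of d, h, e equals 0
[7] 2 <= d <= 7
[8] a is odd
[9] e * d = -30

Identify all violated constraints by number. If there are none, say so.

No — constraints 2 and 3 are not satisfied.

[1] values 0, -6, 5 are pairwise distinct — OK.
[2] a + d = 10; 10 mod 4 = 2, not 1 — violated.
[3] h = 0 ≠ -3 and d = 5 ≠ 8; both disjuncts false — violated.
[4] values -6 <= 0 <= 5 — OK.
[5] e = -6 ≠ -3, but h = 0 = 0 (second disjunct) — OK.
[6] d=5, h=0, e=-6; 1 of them equals 0 — OK.
[7] d = 5 lies in [2, 7] — OK.
[8] a = 5 is odd — OK.
[9] e * d = -6 * 5 = -30 — OK.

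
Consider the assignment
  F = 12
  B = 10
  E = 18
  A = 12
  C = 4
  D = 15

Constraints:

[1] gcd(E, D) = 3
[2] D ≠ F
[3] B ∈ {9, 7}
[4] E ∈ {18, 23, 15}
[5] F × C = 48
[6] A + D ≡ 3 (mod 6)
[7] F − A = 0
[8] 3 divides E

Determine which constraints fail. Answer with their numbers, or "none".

[1] gcd(18, 15) = 3 — OK.
[2] D = 15, F = 12; distinct — OK.
[3] B = 10 is not in {9, 7} — violated.
[4] E = 18 is in {18, 23, 15} — OK.
[5] F × C = 12 × 4 = 48 — OK.
[6] A + D = 27; 27 mod 6 = 3 — OK.
[7] F − A = 12 − 12 = 0 — OK.
[8] 18 / 3 = 6, so 3 divides 18 — OK.

Constraint 3 is violated.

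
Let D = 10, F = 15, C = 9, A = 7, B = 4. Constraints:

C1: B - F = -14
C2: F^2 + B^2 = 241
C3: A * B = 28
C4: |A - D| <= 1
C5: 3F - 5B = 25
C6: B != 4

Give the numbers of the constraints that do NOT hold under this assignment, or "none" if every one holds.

Constraints 1, 4, 6 are violated.

C1: B - F = 4 - 15 = -11, not -14 — violated.
C2: F^2 + B^2 = 15^2 + 4^2 = 225 + 16 = 241 — satisfied.
C3: A * B = 7 * 4 = 28 — satisfied.
C4: |7 - 10| = 3; 3 > 1, exceeds bound 1 — violated.
C5: 3F - 5B = 3(15) - 5(4) = 25 — satisfied.
C6: B = 4, but 4 is required to differ — violated.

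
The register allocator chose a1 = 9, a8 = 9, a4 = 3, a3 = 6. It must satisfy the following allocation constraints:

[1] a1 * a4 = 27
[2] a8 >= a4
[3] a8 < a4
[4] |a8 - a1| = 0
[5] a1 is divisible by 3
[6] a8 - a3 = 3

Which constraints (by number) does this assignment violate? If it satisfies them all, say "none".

[1] a1 * a4 = 9 * 3 = 27  ✓
[2] a8 = 9, a4 = 3; 9 ≥ 3  ✓
[3] a8 = 9, a4 = 3; 9 ≥ 3 (want <)  ✗
[4] |9 - 9| = 0  ✓
[5] 9 / 3 = 3, so 3 divides 9  ✓
[6] a8 - a3 = 9 - 6 = 3  ✓

No — constraint 3 is not satisfied.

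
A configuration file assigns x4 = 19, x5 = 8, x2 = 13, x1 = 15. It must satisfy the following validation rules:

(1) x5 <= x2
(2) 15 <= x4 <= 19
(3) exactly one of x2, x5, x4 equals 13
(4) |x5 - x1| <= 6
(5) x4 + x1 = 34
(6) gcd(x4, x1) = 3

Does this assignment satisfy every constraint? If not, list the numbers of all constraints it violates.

Constraints 4 and 6 are violated.

(1) x5 = 8, x2 = 13; 8 ≤ 13  true
(2) x4 = 19 lies in [15, 19]  true
(3) x2=13, x5=8, x4=19; 1 of them equals 13  true
(4) |8 - 15| = 7; 7 > 6, exceeds bound 6  false
(5) x4 + x1 = 19 + 15 = 34  true
(6) gcd(19, 15) = 1, not 3  false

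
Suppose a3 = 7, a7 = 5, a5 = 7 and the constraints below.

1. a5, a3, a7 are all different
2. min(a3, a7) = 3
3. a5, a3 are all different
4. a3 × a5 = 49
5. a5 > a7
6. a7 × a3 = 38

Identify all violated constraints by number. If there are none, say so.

Constraints 1, 2, 3, and 6 are violated.

1. a5 = a3 = 7, not all different — does not hold.
2. min(7, 5) = 5, not 3 — does not hold.
3. a5 = a3 = 7, not all different — does not hold.
4. a3 × a5 = 7 × 7 = 49 — holds.
5. a5 = 7, a7 = 5; 7 > 5 — holds.
6. a7 × a3 = 5 × 7 = 35, not 38 — does not hold.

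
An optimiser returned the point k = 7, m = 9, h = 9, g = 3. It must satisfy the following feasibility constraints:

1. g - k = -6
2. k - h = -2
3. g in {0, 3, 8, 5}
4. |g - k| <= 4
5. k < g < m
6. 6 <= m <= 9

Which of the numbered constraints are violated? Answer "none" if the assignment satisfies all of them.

1. g - k = 3 - 7 = -4, not -6  false
2. k - h = 7 - 9 = -2  true
3. g = 3 is in {0, 3, 8, 5}  true
4. |3 - 7| = 4; 4 ≤ 4  true
5. values 7, 3, 9; k = 7 is not < g = 3  false
6. m = 9 lies in [6, 9]  true

No — constraints 1, 5 are not satisfied.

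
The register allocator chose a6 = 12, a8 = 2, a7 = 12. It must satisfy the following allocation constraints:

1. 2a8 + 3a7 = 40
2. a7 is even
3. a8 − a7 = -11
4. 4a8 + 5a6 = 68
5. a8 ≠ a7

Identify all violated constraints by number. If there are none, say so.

No — constraint 3 is not satisfied.

1. 2a8 + 3a7 = 2(2) + 3(12) = 40  ✔
2. a7 = 12 is even  ✔
3. a8 − a7 = 2 − 12 = -10, not -11  ✘
4. 4a8 + 5a6 = 4(2) + 5(12) = 68  ✔
5. a8 = 2, a7 = 12; distinct  ✔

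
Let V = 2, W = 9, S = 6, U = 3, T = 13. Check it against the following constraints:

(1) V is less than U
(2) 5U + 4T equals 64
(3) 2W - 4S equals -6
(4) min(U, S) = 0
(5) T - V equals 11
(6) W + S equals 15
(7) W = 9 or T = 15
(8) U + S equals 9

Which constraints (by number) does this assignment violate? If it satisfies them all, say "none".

Violated: 2 and 4.

(1) V = 2, U = 3; 2 < 3  true
(2) 5U + 4T = 5(3) + 4(13) = 67, not 64  false
(3) 2W - 4S = 2(9) - 4(6) = -6  true
(4) min(3, 6) = 3, not 0  false
(5) T - V = 13 - 2 = 11  true
(6) W + S = 9 + 6 = 15  true
(7) W = 9 = 9 (first disjunct)  true
(8) U + S = 3 + 6 = 9  true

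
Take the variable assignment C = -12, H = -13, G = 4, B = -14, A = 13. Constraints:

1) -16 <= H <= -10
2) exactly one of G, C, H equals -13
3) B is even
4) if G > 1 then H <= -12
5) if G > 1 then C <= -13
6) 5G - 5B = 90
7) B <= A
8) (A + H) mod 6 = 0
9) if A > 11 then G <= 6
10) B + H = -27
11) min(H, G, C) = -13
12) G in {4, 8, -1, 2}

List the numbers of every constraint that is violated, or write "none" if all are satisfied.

1) H = -13 lies in [-16, -10]  ✓
2) G=4, C=-12, H=-13; 1 of them equals -13  ✓
3) B = -14 is even  ✓
4) G = 4 > 1, so we need H ≤ -12; H = -13 ≤ -12  ✓
5) G = 4 > 1, so we need C ≤ -13; but C = -12 > -13  ✗
6) 5G - 5B = 5(4) - 5(-14) = 90  ✓
7) B = -14, A = 13; -14 ≤ 13  ✓
8) A + H = 0; 0 mod 6 = 0  ✓
9) A = 13 > 11, so we need G ≤ 6; G = 4 ≤ 6  ✓
10) B + H = -14 + (-13) = -27  ✓
11) min(-13, 4, -12) = -13  ✓
12) G = 4 is in {4, 8, -1, 2}  ✓

The assignment fails constraint 5.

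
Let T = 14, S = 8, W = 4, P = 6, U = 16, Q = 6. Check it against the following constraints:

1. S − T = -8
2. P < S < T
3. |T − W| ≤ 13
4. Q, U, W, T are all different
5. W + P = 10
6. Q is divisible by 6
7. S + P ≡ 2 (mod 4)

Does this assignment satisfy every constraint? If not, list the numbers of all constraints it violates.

1. S − T = 8 − 14 = -6, not -8  false
2. values 6 < 8 < 14  true
3. |14 − 4| = 10; 10 ≤ 13  true
4. values 6, 16, 4, 14 are pairwise distinct  true
5. W + P = 4 + 6 = 10  true
6. 6 / 6 = 1, so 6 divides 6  true
7. S + P = 14; 14 mod 4 = 2  true

No — constraint 1 is not satisfied.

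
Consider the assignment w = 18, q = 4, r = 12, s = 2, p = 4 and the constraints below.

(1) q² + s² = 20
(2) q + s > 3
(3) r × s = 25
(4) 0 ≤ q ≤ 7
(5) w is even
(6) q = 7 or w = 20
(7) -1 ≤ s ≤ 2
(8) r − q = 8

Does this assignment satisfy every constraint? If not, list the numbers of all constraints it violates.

(1) q² + s² = 4² + 2² = 16 + 4 = 20  yes
(2) q + s = 4 + 2 = 6; 6 > 3  yes
(3) r × s = 12 × 2 = 24, not 25  no
(4) q = 4 lies in [0, 7]  yes
(5) w = 18 is even  yes
(6) q = 4 ≠ 7 and w = 18 ≠ 20; both disjuncts false  no
(7) s = 2 lies in [-1, 2]  yes
(8) r − q = 12 − 4 = 8  yes

Constraints 3 and 6 do not hold.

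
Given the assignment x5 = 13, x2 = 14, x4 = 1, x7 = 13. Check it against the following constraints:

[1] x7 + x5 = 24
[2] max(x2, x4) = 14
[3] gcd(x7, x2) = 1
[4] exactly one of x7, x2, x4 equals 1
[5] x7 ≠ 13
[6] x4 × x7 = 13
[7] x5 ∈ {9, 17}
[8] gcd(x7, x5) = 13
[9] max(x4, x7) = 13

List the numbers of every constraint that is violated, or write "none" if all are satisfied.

[1] x7 + x5 = 13 + 13 = 26, not 24 — fails.
[2] max(14, 1) = 14 — holds.
[3] gcd(13, 14) = 1 — holds.
[4] x7=13, x2=14, x4=1; 1 of them equals 1 — holds.
[5] x7 = 13, but 13 is required to differ — fails.
[6] x4 × x7 = 1 × 13 = 13 — holds.
[7] x5 = 13 is not in {9, 17} — fails.
[8] gcd(13, 13) = 13 — holds.
[9] max(1, 13) = 13 — holds.

Violated: 1, 5, and 7.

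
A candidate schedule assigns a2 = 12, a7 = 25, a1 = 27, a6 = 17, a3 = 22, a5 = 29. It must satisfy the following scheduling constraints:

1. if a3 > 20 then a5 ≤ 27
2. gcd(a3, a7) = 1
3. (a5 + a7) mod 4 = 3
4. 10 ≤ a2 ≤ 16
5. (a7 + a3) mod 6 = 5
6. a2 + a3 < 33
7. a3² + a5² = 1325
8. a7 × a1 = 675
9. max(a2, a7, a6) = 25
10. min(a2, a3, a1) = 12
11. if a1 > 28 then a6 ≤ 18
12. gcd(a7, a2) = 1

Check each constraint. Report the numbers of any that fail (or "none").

The assignment fails constraints 1, 3, 6.

1. a3 = 22 > 20, so we need a5 ≤ 27; but a5 = 29 > 27 — violated.
2. gcd(22, 25) = 1 — OK.
3. a5 + a7 = 54; 54 mod 4 = 2, not 3 — violated.
4. a2 = 12 lies in [10, 16] — OK.
5. a7 + a3 = 47; 47 mod 6 = 5 — OK.
6. a2 + a3 = 12 + 22 = 34; 34 ≥ 33, bound 33 not met — violated.
7. a3² + a5² = 22² + 29² = 484 + 841 = 1325 — OK.
8. a7 × a1 = 25 × 27 = 675 — OK.
9. max(12, 25, 17) = 25 — OK.
10. min(12, 22, 27) = 12 — OK.
11. a1 = 27, not > 28; antecedent false, conditional vacuously true — OK.
12. gcd(25, 12) = 1 — OK.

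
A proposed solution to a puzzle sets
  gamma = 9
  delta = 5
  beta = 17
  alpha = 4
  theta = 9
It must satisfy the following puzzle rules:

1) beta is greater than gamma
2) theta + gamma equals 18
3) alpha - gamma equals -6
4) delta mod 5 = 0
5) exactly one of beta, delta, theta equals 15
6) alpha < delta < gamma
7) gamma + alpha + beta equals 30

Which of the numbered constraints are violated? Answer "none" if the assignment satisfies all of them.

1) beta = 17, gamma = 9; 17 > 9 — OK.
2) theta + gamma = 9 + 9 = 18 — OK.
3) alpha - gamma = 4 - 9 = -5, not -6 — violated.
4) 5 mod 5 = 0 — OK.
5) beta=17, delta=5, theta=9; 0 of them equal 15, not exactly one — violated.
6) values 4 < 5 < 9 — OK.
7) gamma + alpha + beta = 9 + 4 + 17 = 30 — OK.

Constraints 3 and 5 do not hold.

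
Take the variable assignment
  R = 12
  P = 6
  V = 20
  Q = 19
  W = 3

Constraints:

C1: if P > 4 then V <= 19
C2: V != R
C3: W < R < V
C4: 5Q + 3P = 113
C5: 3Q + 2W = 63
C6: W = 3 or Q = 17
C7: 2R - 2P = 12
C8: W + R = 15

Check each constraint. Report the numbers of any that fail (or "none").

C1: P = 6 > 4, so we need V ≤ 19; but V = 20 > 19  FAIL
C2: V = 20, R = 12; distinct  OK
C3: values 3 < 12 < 20  OK
C4: 5Q + 3P = 5(19) + 3(6) = 113  OK
C5: 3Q + 2W = 3(19) + 2(3) = 63  OK
C6: W = 3 = 3 (first disjunct)  OK
C7: 2R - 2P = 2(12) - 2(6) = 12  OK
C8: W + R = 3 + 12 = 15  OK

The assignment fails constraint 1.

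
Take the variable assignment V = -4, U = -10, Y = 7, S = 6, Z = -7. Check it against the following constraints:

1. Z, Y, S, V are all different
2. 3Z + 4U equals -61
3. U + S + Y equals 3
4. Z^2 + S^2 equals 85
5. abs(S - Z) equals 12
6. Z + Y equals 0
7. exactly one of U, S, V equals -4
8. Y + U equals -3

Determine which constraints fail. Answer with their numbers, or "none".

1. values -7, 7, 6, -4 are pairwise distinct — holds.
2. 3Z + 4U = 3(-7) + 4(-10) = -61 — holds.
3. U + S + Y = -10 + 6 + 7 = 3 — holds.
4. Z^2 + S^2 = (-7)^2 + 6^2 = 49 + 36 = 85 — holds.
5. abs(6 - (-7)) = 13, not 12 — does not hold.
6. Z + Y = -7 + 7 = 0 — holds.
7. U=-10, S=6, V=-4; 1 of them equals -4 — holds.
8. Y + U = 7 + (-10) = -3 — holds.

No — constraint 5 is not satisfied.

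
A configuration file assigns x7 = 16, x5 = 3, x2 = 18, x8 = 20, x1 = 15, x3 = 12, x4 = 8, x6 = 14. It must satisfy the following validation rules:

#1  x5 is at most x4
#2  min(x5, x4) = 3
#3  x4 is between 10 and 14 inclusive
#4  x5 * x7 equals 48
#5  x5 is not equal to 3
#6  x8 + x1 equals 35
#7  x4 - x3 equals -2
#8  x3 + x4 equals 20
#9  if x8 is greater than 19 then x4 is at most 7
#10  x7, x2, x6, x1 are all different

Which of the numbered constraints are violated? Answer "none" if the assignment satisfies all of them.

#1 x5 = 3, x4 = 8; 3 ≤ 8 — holds.
#2 min(3, 8) = 3 — holds.
#3 x4 = 8 is outside [10, 14] — does not hold.
#4 x5 * x7 = 3 * 16 = 48 — holds.
#5 x5 = 3, but 3 is required to differ — does not hold.
#6 x8 + x1 = 20 + 15 = 35 — holds.
#7 x4 - x3 = 8 - 12 = -4, not -2 — does not hold.
#8 x3 + x4 = 12 + 8 = 20 — holds.
#9 x8 = 20 > 19, so we need x4 ≤ 7; but x4 = 8 > 7 — does not hold.
#10 values 16, 18, 14, 15 are pairwise distinct — holds.

No — constraints 3, 5, 7, 9 are not satisfied.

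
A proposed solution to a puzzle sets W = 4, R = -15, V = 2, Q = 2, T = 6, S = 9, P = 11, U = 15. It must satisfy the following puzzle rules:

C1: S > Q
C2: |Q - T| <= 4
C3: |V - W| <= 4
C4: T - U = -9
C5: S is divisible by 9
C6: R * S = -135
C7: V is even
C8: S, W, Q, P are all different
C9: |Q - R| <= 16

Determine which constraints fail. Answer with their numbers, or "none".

C1: S = 9, Q = 2; 9 > 2 — holds.
C2: |2 - 6| = 4; 4 ≤ 4 — holds.
C3: |2 - 4| = 2; 2 ≤ 4 — holds.
C4: T - U = 6 - 15 = -9 — holds.
C5: 9 / 9 = 1, so 9 divides 9 — holds.
C6: R * S = -15 * 9 = -135 — holds.
C7: V = 2 is even — holds.
C8: values 9, 4, 2, 11 are pairwise distinct — holds.
C9: |2 - (-15)| = 17; 17 > 16, exceeds bound 16 — fails.

Violated: 9.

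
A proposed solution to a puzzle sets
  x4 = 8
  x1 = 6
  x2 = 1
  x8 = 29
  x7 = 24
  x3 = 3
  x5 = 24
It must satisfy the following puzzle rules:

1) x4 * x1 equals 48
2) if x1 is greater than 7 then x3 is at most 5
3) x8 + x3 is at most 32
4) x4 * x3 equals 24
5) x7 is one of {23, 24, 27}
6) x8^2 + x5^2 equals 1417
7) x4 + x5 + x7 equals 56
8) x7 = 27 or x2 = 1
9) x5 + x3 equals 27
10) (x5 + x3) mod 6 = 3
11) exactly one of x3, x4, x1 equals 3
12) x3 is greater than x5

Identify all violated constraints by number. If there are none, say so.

1) x4 * x1 = 8 * 6 = 48  ✓
2) x1 = 6, not > 7; antecedent false, conditional vacuously true  ✓
3) x8 + x3 = 29 + 3 = 32; 32 ≤ 32  ✓
4) x4 * x3 = 8 * 3 = 24  ✓
5) x7 = 24 is in {23, 24, 27}  ✓
6) x8^2 + x5^2 = 29^2 + 24^2 = 841 + 576 = 1417  ✓
7) x4 + x5 + x7 = 8 + 24 + 24 = 56  ✓
8) x7 = 24 ≠ 27, but x2 = 1 = 1 (second disjunct)  ✓
9) x5 + x3 = 24 + 3 = 27  ✓
10) x5 + x3 = 27; 27 mod 6 = 3  ✓
11) x3=3, x4=8, x1=6; 1 of them equals 3  ✓
12) x3 = 3, x5 = 24; 3 ≤ 24 (want >)  ✗

Constraint 12 does not hold.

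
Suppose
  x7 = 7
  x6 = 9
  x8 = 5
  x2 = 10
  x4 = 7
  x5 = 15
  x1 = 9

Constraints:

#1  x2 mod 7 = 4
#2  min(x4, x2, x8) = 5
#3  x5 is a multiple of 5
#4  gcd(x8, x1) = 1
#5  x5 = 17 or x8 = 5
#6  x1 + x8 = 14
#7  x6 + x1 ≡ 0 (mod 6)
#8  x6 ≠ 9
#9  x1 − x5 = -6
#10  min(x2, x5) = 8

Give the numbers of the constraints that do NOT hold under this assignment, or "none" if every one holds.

#1 10 mod 7 = 3, not 4 — fails.
#2 min(7, 10, 5) = 5 — holds.
#3 15 / 5 = 3, so 5 divides 15 — holds.
#4 gcd(5, 9) = 1 — holds.
#5 x5 = 15 ≠ 17, but x8 = 5 = 5 (second disjunct) — holds.
#6 x1 + x8 = 9 + 5 = 14 — holds.
#7 x6 + x1 = 18; 18 mod 6 = 0 — holds.
#8 x6 = 9, but 9 is required to differ — fails.
#9 x1 − x5 = 9 − 15 = -6 — holds.
#10 min(10, 15) = 10, not 8 — fails.

Constraints 1, 8, and 10 do not hold.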